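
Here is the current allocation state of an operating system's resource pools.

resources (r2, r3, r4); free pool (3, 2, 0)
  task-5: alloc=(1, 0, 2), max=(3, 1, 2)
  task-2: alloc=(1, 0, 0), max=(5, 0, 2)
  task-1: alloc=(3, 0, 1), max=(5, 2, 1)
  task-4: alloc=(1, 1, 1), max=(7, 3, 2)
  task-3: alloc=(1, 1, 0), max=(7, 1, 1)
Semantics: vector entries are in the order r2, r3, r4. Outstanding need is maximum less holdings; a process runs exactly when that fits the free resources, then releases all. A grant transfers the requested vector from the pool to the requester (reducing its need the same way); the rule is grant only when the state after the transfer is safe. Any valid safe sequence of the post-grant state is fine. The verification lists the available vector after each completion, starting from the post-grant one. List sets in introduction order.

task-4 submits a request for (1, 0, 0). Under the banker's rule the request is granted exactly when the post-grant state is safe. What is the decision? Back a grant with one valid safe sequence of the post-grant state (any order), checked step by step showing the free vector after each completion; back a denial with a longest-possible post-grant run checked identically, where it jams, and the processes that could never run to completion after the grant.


GRANT — the state after the grant stays safe, e.g. via task-5, task-1, task-3, task-4, task-2.
Key observation: the transfer keeps a workable pool ((2, 2, 0)); task-5 starts the safe sequence.
Check on the post-grant state, step by step:
  pool = (2, 2, 0)
  task-5 needs (2, 1, 0) <= (2, 2, 0) -> finishes; pool += (1, 0, 2) = (3, 2, 2)
  task-1 needs (2, 2, 0) <= (3, 2, 2) -> finishes; pool += (3, 0, 1) = (6, 2, 3)
  task-3 needs (6, 0, 1) <= (6, 2, 3) -> finishes; pool += (1, 1, 0) = (7, 3, 3)
  task-4 needs (5, 2, 1) <= (7, 3, 3) -> finishes; pool += (2, 1, 1) = (9, 4, 4)
  task-2 needs (4, 0, 2) <= (9, 4, 4) -> finishes; pool += (1, 0, 0) = (10, 4, 4)


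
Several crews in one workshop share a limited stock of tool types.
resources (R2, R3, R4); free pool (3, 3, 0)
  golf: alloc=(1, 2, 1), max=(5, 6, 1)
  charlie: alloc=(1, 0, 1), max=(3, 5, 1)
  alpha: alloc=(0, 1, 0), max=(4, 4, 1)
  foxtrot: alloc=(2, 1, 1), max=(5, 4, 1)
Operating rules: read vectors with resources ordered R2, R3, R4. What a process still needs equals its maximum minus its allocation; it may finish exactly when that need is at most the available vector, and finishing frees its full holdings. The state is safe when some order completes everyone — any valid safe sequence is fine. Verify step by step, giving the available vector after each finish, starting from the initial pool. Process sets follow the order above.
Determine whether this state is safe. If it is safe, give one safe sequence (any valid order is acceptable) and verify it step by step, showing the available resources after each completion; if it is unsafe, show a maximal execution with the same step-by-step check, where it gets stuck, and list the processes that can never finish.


SAFE. One safe sequence: foxtrot, golf, charlie, alpha.
Key observation: foxtrot marks the first exact bind of the order: its need (3, 3, 0) fits the free (3, 3, 0) with zero slack on a requested resource.
Check, step by step:
  pool = (3, 3, 0)
  foxtrot needs (3, 3, 0) <= (3, 3, 0) -> finishes; pool += (2, 1, 1) = (5, 4, 1)
  golf needs (4, 4, 0) <= (5, 4, 1) -> finishes; pool += (1, 2, 1) = (6, 6, 2)
  charlie needs (2, 5, 0) <= (6, 6, 2) -> finishes; pool += (1, 0, 1) = (7, 6, 3)
  alpha needs (4, 3, 1) <= (7, 6, 3) -> finishes; pool += (0, 1, 0) = (7, 7, 3)


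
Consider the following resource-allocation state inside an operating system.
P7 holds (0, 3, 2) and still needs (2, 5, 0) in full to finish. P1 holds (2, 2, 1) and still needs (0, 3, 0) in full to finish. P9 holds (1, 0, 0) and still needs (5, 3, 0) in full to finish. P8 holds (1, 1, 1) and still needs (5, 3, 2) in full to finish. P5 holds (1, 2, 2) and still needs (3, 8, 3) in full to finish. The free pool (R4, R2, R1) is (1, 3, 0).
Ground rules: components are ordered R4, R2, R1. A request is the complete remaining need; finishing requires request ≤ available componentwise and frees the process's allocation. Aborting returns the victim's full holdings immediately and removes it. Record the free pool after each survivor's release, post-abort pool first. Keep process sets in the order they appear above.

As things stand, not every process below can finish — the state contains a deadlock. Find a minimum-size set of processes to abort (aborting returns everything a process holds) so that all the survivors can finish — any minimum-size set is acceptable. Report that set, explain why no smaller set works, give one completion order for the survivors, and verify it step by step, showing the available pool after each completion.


Minimum abort set: P8.
Key observation: before aborting P8, P9 was permanently blocked — no order could ever run it; afterwards it completes at step 4.
Minimality: the empty abort set fails — the state is deadlocked as it stands.
Survivors finish in the order: P1, P7, P5, P9. Check, step by step (pool after the aborts first):
  pool = (2, 4, 1)
  P1 needs (0, 3, 0) <= (2, 4, 1) -> finishes; pool += (2, 2, 1) = (4, 6, 2)
  P7 needs (2, 5, 0) <= (4, 6, 2) -> finishes; pool += (0, 3, 2) = (4, 9, 4)
  P5 needs (3, 8, 3) <= (4, 9, 4) -> finishes; pool += (1, 2, 2) = (5, 11, 6)
  P9 needs (5, 3, 0) <= (5, 11, 6) -> finishes; pool += (1, 0, 0) = (6, 11, 6)


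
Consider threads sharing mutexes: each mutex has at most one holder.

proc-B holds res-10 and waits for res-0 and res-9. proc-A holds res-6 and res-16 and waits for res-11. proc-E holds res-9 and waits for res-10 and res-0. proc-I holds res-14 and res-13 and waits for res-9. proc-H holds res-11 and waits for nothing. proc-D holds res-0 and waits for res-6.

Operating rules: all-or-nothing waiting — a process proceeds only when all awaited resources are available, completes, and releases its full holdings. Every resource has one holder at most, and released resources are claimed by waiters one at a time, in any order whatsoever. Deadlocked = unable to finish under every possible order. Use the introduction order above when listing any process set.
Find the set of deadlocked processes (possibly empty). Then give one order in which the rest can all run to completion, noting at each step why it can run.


Deadlocked set: proc-B, proc-E and proc-I.
Key observation: the knot is the closed ring of waits proc-B -> proc-E -> proc-B; proc-I waits into the deadlock from upstream.
A valid finishing order for the others: proc-H, proc-A, proc-D.
Check, step by step:
  proc-H waits on nothing -> runs at once and releases res-11
  proc-A: everything it awaited (res-11) is free; runs, freeing res-6 and res-16
  proc-D: everything it awaited (res-6) is free; runs, freeing res-0


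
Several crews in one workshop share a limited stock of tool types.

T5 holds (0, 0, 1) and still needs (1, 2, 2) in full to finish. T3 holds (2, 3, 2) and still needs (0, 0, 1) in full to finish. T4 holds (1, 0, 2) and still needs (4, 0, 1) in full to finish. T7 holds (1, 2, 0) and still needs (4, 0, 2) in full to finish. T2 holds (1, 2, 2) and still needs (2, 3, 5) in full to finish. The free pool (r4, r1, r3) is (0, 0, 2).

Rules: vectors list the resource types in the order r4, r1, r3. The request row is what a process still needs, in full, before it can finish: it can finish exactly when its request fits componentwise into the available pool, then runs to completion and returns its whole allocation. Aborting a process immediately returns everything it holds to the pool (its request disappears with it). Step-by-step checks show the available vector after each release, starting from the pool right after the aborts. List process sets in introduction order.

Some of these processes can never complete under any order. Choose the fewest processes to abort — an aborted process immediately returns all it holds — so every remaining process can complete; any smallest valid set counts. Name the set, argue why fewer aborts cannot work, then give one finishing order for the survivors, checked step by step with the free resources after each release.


The answer: abort T4.
Key observation: T7 could never have finished before the abort; with (1, 0, 2) returned by T4, it fits at step 4.
Minimality: the empty abort set fails — the state is deadlocked as it stands.
One survivor order: T3, T2, T5, T7. Step-by-step check (post-abort pool first):
  pool = (1, 0, 4)
  T3: need (0, 0, 1) fits (1, 0, 4); releases (2, 3, 2), pool now (3, 3, 6)
  T2: need (2, 3, 5) fits (3, 3, 6); releases (1, 2, 2), pool now (4, 5, 8)
  T5: need (1, 2, 2) fits (4, 5, 8); releases (0, 0, 1), pool now (4, 5, 9)
  T7: need (4, 0, 2) fits (4, 5, 9); releases (1, 2, 0), pool now (5, 7, 9)


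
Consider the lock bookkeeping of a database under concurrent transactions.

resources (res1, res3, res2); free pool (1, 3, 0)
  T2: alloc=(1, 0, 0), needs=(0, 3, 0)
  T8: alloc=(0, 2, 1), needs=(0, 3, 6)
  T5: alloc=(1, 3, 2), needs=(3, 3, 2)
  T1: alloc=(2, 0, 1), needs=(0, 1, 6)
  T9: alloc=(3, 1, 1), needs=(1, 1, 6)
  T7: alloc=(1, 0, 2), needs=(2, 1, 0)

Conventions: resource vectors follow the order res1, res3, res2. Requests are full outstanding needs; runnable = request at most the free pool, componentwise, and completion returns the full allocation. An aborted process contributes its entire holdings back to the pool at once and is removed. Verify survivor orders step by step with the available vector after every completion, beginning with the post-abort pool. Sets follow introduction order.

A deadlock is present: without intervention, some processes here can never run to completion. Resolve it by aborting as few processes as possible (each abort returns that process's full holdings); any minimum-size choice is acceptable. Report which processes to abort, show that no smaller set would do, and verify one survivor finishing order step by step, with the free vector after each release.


Abort T1 and T9.
Key observation: T8 was stuck for good until T1 and T9 gave back (5, 1, 2); in the order shown it finishes at step 4.
No one abort is enough; case by case: T2 alone leaves T8 blocked (short on res2); T8 alone leaves T1 blocked (short on res2); T5 alone leaves T8 blocked (short on res2); T1 alone leaves T8 blocked (short on res2); T9 alone leaves T8 blocked (short on res2); T7 alone leaves T8 blocked (short on res2).
One survivor order: T5, T2, T7, T8. Walking it through (post-abort pool first):
  pool = (6, 4, 2)
  T5 needs (3, 3, 2) <= (6, 4, 2) -> finishes; pool += (1, 3, 2) = (7, 7, 4)
  T2 needs (0, 3, 0) <= (7, 7, 4) -> finishes; pool += (1, 0, 0) = (8, 7, 4)
  T7 needs (2, 1, 0) <= (8, 7, 4) -> finishes; pool += (1, 0, 2) = (9, 7, 6)
  T8 needs (0, 3, 6) <= (9, 7, 6) -> finishes; pool += (0, 2, 1) = (9, 9, 7)


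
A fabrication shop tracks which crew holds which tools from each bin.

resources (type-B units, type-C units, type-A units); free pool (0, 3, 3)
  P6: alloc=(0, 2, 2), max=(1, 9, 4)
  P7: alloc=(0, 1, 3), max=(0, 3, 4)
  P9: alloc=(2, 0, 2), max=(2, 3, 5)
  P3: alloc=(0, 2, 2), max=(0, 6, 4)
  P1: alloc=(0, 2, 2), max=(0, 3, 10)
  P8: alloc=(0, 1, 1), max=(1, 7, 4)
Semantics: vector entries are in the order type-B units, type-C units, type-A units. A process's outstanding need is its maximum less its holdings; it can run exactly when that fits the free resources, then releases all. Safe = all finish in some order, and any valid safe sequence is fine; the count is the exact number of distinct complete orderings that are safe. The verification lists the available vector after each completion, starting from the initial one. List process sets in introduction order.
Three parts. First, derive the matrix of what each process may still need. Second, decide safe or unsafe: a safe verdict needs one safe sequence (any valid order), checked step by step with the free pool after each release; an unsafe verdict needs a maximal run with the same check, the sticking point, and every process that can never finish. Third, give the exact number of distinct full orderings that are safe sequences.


(1) Outstanding need per process (order type-B units, type-C units, type-A units):
  P6: (1, 7, 2)
  P7: (0, 2, 1)
  P9: (0, 3, 3)
  P3: (0, 4, 2)
  P1: (0, 1, 8)
  P8: (1, 6, 3)
(2) SAFE, for example via the order P9, P7, P1, P8, P3, P6.
Key observation: P9 marks the first exact bind of the order: its need (0, 3, 3) fits the free (0, 3, 3) with zero slack on a requested resource.
Check, step by step:
  pool = (0, 3, 3)
  P9 needs (0, 3, 3) <= (0, 3, 3) -> finishes; pool += (2, 0, 2) = (2, 3, 5)
  P7 needs (0, 2, 1) <= (2, 3, 5) -> finishes; pool += (0, 1, 3) = (2, 4, 8)
  P1 needs (0, 1, 8) <= (2, 4, 8) -> finishes; pool += (0, 2, 2) = (2, 6, 10)
  P8 needs (1, 6, 3) <= (2, 6, 10) -> finishes; pool += (0, 1, 1) = (2, 7, 11)
  P3 needs (0, 4, 2) <= (2, 7, 11) -> finishes; pool += (0, 2, 2) = (2, 9, 13)
  P6 needs (1, 7, 2) <= (2, 9, 13) -> finishes; pool += (0, 2, 2) = (2, 11, 15)
(3) Precisely 22 of the possible complete orderings are safe sequences.


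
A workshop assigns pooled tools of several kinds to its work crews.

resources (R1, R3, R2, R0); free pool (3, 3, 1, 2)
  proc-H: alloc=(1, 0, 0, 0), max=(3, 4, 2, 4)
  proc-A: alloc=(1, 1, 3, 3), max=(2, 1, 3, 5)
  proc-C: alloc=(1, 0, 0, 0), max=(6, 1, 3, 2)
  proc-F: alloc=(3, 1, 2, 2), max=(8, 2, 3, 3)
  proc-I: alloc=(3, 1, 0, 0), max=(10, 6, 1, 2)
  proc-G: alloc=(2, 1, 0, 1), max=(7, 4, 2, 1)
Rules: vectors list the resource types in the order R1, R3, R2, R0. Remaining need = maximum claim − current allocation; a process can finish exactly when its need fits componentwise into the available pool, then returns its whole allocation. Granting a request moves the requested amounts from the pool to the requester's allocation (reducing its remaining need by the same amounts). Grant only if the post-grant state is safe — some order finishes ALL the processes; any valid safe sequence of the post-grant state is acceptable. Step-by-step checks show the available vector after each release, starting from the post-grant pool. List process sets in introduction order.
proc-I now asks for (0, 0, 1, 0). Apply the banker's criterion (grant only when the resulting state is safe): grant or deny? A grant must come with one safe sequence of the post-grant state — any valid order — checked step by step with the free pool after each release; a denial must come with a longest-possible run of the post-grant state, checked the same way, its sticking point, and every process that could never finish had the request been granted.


GRANT — the state after the grant stays safe, e.g. via proc-A, proc-H, proc-G, proc-C, proc-F, proc-I.
Key observation: post-grant, (3, 3, 0, 2) remains, and an order beginning with proc-A completes everyone.
Verifying the post-grant state step by step:
  pool = (3, 3, 0, 2)
  proc-A needs (1, 0, 0, 2) <= (3, 3, 0, 2) -> finishes; pool += (1, 1, 3, 3) = (4, 4, 3, 5)
  proc-H needs (2, 4, 2, 4) <= (4, 4, 3, 5) -> finishes; pool += (1, 0, 0, 0) = (5, 4, 3, 5)
  proc-G needs (5, 3, 2, 0) <= (5, 4, 3, 5) -> finishes; pool += (2, 1, 0, 1) = (7, 5, 3, 6)
  proc-C needs (5, 1, 3, 2) <= (7, 5, 3, 6) -> finishes; pool += (1, 0, 0, 0) = (8, 5, 3, 6)
  proc-F needs (5, 1, 1, 1) <= (8, 5, 3, 6) -> finishes; pool += (3, 1, 2, 2) = (11, 6, 5, 8)
  proc-I needs (7, 5, 0, 2) <= (11, 6, 5, 8) -> finishes; pool += (3, 1, 1, 0) = (14, 7, 6, 8)


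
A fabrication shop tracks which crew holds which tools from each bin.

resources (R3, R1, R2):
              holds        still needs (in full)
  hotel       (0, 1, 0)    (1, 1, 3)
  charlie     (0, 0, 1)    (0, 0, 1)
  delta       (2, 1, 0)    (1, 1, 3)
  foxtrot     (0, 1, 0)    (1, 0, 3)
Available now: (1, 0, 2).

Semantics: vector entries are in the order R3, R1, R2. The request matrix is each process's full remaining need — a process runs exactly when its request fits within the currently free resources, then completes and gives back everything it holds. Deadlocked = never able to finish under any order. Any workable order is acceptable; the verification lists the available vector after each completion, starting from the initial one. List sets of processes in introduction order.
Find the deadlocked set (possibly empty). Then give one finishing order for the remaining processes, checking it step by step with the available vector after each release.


Nothing here is deadlocked.
Key observation: beginning at charlie, releases accumulate fast enough that every process eventually fits.
A valid finishing order for the others: charlie, foxtrot, delta, hotel. Step-by-step check:
  pool = (1, 0, 2)
  charlie: need (0, 0, 1) fits (1, 0, 2); releases (0, 0, 1), pool now (1, 0, 3)
  foxtrot: need (1, 0, 3) fits (1, 0, 3); releases (0, 1, 0), pool now (1, 1, 3)
  delta: need (1, 1, 3) fits (1, 1, 3); releases (2, 1, 0), pool now (3, 2, 3)
  hotel: need (1, 1, 3) fits (3, 2, 3); releases (0, 1, 0), pool now (3, 3, 3)


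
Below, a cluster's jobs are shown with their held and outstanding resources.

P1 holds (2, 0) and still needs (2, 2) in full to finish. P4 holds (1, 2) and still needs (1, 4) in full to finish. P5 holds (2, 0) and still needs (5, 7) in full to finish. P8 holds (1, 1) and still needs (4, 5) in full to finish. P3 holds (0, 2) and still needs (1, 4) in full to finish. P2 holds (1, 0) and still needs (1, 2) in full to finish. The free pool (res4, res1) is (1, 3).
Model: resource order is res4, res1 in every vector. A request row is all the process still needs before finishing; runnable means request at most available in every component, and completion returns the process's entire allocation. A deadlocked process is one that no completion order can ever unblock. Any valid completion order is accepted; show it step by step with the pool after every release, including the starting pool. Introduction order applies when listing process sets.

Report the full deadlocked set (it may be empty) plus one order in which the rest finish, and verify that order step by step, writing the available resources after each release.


Deadlocked set: P4, P5, P8 and P3.
Key observation: no order helps: past P2, P1, the free pool tops out at (4, 3), below what each blocked process needs in res1.
A valid finishing order for the others: P2, P1. Step-by-step check:
  pool = (1, 3)
  run P2 (needs (1, 2), free (1, 3)); after release of (1, 0) the pool is (2, 3)
  run P1 (needs (2, 2), free (2, 3)); after release of (2, 0) the pool is (4, 3)
None of the blocked processes ever fits:
  P4 cannot run: need (1, 4) vs free (4, 3) (insufficient res1)
  P5 cannot run: need (5, 7) vs free (4, 3) (insufficient res4 and res1)
  P8 cannot run: need (4, 5) vs free (4, 3) (insufficient res1)
  P3 cannot run: need (1, 4) vs free (4, 3) (insufficient res1)


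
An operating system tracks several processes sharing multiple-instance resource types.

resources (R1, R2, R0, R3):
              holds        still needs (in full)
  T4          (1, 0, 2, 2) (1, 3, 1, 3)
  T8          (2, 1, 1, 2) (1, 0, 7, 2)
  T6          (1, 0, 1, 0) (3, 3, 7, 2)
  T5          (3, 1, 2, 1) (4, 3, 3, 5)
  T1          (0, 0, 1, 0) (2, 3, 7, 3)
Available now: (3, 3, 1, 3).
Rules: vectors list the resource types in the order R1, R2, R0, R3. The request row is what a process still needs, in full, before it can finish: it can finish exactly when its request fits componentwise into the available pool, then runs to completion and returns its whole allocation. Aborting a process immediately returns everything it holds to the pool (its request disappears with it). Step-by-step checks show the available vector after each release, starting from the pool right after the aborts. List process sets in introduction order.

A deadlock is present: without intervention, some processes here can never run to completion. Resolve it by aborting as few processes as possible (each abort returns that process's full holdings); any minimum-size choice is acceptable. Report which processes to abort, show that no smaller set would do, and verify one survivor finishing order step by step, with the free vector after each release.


The answer: abort T8 and T1.
Key observation: the deadlocked T6 becomes finishable only because T8 and T1 released (2, 1, 2, 2); it completes at step 3 below.
Why nothing smaller works — every single abort fails: T4 alone leaves T8 blocked (short on R0); T8 alone leaves T6 blocked (short on R0); T6 alone leaves T8 blocked (short on R0); T5 alone leaves T8 blocked (short on R0); T1 alone leaves T8 blocked (short on R0).
One survivor order: T5, T4, T6. Check, step by step (post-abort pool first):
  pool = (5, 4, 3, 5)
  T5 needs (4, 3, 3, 5) <= (5, 4, 3, 5) -> finishes; pool += (3, 1, 2, 1) = (8, 5, 5, 6)
  T4 needs (1, 3, 1, 3) <= (8, 5, 5, 6) -> finishes; pool += (1, 0, 2, 2) = (9, 5, 7, 8)
  T6 needs (3, 3, 7, 2) <= (9, 5, 7, 8) -> finishes; pool += (1, 0, 1, 0) = (10, 5, 8, 8)


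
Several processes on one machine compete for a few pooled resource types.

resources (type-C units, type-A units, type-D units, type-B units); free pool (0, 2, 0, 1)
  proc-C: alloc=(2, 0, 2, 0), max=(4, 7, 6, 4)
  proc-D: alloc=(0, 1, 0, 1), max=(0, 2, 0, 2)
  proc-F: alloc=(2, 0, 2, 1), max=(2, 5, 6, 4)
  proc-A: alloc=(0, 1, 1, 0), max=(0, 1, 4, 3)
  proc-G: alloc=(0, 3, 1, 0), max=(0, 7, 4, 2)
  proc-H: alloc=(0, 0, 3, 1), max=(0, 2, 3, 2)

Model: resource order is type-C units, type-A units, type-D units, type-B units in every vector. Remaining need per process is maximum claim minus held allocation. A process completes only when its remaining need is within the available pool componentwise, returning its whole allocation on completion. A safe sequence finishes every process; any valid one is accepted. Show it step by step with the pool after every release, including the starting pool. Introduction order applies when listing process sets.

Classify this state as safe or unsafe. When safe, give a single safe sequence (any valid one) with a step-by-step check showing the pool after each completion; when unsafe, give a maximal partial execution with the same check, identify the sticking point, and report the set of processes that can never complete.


The state is SAFE; one workable sequence: proc-D, proc-H, proc-A, proc-G, proc-F, proc-C.
Key observation: proc-D marks the first exact bind of the order: its need (0, 1, 0, 1) fits the free (0, 2, 0, 1) with zero slack on a requested resource.
Verifying each step:
  pool = (0, 2, 0, 1)
  proc-D needs (0, 1, 0, 1) <= (0, 2, 0, 1) -> finishes; pool += (0, 1, 0, 1) = (0, 3, 0, 2)
  proc-H needs (0, 2, 0, 1) <= (0, 3, 0, 2) -> finishes; pool += (0, 0, 3, 1) = (0, 3, 3, 3)
  proc-A needs (0, 0, 3, 3) <= (0, 3, 3, 3) -> finishes; pool += (0, 1, 1, 0) = (0, 4, 4, 3)
  proc-G needs (0, 4, 3, 2) <= (0, 4, 4, 3) -> finishes; pool += (0, 3, 1, 0) = (0, 7, 5, 3)
  proc-F needs (0, 5, 4, 3) <= (0, 7, 5, 3) -> finishes; pool += (2, 0, 2, 1) = (2, 7, 7, 4)
  proc-C needs (2, 7, 4, 4) <= (2, 7, 7, 4) -> finishes; pool += (2, 0, 2, 0) = (4, 7, 9, 4)


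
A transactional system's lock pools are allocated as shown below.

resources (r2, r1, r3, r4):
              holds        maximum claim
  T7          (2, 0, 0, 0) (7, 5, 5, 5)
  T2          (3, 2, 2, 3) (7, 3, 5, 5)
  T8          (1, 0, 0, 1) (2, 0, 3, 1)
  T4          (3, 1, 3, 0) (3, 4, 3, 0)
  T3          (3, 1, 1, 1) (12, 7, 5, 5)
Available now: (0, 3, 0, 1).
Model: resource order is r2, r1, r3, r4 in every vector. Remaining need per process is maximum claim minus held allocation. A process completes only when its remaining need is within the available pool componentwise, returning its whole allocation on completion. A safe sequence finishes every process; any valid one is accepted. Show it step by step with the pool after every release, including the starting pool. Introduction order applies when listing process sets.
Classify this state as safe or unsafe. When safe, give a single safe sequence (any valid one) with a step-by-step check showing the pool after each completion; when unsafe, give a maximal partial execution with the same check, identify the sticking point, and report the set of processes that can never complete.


SAFE. One safe sequence: T4, T8, T2, T7, T3.
Key observation: T4 is the earliest step where a requested resource binds exactly: need (0, 3, 0, 0), pool (0, 3, 0, 1) at its turn.
Check, step by step:
  pool = (0, 3, 0, 1)
  T4 needs (0, 3, 0, 0) <= (0, 3, 0, 1) -> finishes; pool += (3, 1, 3, 0) = (3, 4, 3, 1)
  T8 needs (1, 0, 3, 0) <= (3, 4, 3, 1) -> finishes; pool += (1, 0, 0, 1) = (4, 4, 3, 2)
  T2 needs (4, 1, 3, 2) <= (4, 4, 3, 2) -> finishes; pool += (3, 2, 2, 3) = (7, 6, 5, 5)
  T7 needs (5, 5, 5, 5) <= (7, 6, 5, 5) -> finishes; pool += (2, 0, 0, 0) = (9, 6, 5, 5)
  T3 needs (9, 6, 4, 4) <= (9, 6, 5, 5) -> finishes; pool += (3, 1, 1, 1) = (12, 7, 6, 6)


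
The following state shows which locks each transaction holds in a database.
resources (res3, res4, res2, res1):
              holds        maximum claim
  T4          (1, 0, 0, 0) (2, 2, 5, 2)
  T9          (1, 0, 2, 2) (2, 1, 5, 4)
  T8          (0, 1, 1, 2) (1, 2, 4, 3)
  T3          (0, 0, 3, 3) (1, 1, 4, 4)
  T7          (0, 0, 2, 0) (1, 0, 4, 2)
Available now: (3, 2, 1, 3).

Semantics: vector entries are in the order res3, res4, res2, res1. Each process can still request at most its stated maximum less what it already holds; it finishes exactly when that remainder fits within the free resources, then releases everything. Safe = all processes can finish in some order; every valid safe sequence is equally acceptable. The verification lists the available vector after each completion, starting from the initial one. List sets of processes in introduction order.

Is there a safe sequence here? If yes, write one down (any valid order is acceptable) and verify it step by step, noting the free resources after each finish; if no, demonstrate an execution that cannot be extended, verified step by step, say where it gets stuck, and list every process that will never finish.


SAFE — a valid safe sequence is T3, T8, T9, T4, T7.
Key observation: T3 is the earliest step where a requested resource binds exactly: need (1, 1, 1, 1), pool (3, 2, 1, 3) at its turn.
Walking it through:
  pool = (3, 2, 1, 3)
  T3 needs (1, 1, 1, 1) <= (3, 2, 1, 3) -> finishes; pool += (0, 0, 3, 3) = (3, 2, 4, 6)
  T8 needs (1, 1, 3, 1) <= (3, 2, 4, 6) -> finishes; pool += (0, 1, 1, 2) = (3, 3, 5, 8)
  T9 needs (1, 1, 3, 2) <= (3, 3, 5, 8) -> finishes; pool += (1, 0, 2, 2) = (4, 3, 7, 10)
  T4 needs (1, 2, 5, 2) <= (4, 3, 7, 10) -> finishes; pool += (1, 0, 0, 0) = (5, 3, 7, 10)
  T7 needs (1, 0, 2, 2) <= (5, 3, 7, 10) -> finishes; pool += (0, 0, 2, 0) = (5, 3, 9, 10)


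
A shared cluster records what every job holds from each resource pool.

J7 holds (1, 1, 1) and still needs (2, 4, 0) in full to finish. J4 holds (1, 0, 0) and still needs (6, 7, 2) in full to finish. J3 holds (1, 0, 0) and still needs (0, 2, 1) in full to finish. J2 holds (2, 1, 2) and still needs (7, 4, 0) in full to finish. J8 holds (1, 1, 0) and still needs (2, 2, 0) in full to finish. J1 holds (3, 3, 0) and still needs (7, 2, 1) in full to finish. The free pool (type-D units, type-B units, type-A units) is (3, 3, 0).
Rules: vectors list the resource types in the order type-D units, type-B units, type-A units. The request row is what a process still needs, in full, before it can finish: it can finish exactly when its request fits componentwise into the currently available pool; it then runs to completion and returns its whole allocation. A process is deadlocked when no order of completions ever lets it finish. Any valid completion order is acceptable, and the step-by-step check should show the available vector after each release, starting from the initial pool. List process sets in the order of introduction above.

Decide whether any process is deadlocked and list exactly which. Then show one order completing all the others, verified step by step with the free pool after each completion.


Deadlocked set: J4, J2 and J1.
Key observation: after J8, J7, J3 the pool peaks at (6, 5, 1), and each blocked process is short somewhere: J4 on type-B units, type-A units; J2 on type-D units; J1 on type-D units.
A valid finishing order for the others: J8, J7, J3. Check, step by step:
  pool = (3, 3, 0)
  run J8 (needs (2, 2, 0), free (3, 3, 0)); after release of (1, 1, 0) the pool is (4, 4, 0)
  run J7 (needs (2, 4, 0), free (4, 4, 0)); after release of (1, 1, 1) the pool is (5, 5, 1)
  run J3 (needs (0, 2, 1), free (5, 5, 1)); after release of (1, 0, 0) the pool is (6, 5, 1)
The blocked processes can never fit:
  blocked: J4 wants (6, 7, 2), pool (6, 5, 1) — not enough type-B units and type-A units
  blocked: J2 wants (7, 4, 0), pool (6, 5, 1) — not enough type-D units
  blocked: J1 wants (7, 2, 1), pool (6, 5, 1) — not enough type-D units


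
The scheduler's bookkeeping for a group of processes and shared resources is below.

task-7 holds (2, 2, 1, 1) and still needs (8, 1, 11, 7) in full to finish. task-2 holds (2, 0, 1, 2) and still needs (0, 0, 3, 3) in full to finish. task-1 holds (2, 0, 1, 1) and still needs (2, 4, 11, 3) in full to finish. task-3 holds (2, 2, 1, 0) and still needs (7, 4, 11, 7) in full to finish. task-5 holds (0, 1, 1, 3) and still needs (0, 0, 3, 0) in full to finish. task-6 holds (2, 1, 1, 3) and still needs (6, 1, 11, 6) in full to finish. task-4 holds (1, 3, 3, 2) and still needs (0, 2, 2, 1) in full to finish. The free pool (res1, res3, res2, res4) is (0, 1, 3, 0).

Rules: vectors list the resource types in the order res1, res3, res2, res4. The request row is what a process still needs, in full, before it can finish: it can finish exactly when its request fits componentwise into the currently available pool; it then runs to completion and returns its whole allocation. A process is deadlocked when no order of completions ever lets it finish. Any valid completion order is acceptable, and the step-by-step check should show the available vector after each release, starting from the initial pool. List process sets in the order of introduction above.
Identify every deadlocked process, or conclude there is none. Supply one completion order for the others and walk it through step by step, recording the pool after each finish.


The deadlocked set is task-7, task-1, task-3 and task-6.
Key observation: even finishing task-5, task-4, task-2 leaves just (3, 5, 8, 7) free — too little res2 for any of the remaining processes.
The rest can finish in the order task-5, task-4, task-2. Check, step by step:
  pool = (0, 1, 3, 0)
  run task-5 (needs (0, 0, 3, 0), free (0, 1, 3, 0)); after release of (0, 1, 1, 3) the pool is (0, 2, 4, 3)
  run task-4 (needs (0, 2, 2, 1), free (0, 2, 4, 3)); after release of (1, 3, 3, 2) the pool is (1, 5, 7, 5)
  run task-2 (needs (0, 0, 3, 3), free (1, 5, 7, 5)); after release of (2, 0, 1, 2) the pool is (3, 5, 8, 7)
The stuck group stays short no matter what:
  task-7 still needs (8, 1, 11, 7) but only (3, 5, 8, 7) is free — short on res1 and res2
  task-1 still needs (2, 4, 11, 3) but only (3, 5, 8, 7) is free — short on res2
  task-3 still needs (7, 4, 11, 7) but only (3, 5, 8, 7) is free — short on res1 and res2
  task-6 still needs (6, 1, 11, 6) but only (3, 5, 8, 7) is free — short on res1 and res2


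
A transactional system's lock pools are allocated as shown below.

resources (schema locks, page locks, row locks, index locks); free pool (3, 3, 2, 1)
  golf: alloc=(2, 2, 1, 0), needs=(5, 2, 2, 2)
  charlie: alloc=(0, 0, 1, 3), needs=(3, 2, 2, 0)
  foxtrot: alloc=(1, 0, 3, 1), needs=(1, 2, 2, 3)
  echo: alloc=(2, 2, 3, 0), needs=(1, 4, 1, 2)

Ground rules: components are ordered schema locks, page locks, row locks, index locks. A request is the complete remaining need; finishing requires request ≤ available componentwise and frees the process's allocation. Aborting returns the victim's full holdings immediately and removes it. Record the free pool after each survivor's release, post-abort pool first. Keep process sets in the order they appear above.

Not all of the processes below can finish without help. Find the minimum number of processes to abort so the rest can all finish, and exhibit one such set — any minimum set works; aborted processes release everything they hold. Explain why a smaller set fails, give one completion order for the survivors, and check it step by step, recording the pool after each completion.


Abort echo.
Key observation: the returned (2, 2, 3, 0) from echo is what brings golf — unrunnable before, under any order — into play at step 3.
Why nothing smaller works: aborting no one leaves the state deadlocked as given.
The survivors complete as charlie, foxtrot, golf. Walking it through (starting from the post-abort pool):
  pool = (5, 5, 5, 1)
  charlie needs (3, 2, 2, 0) <= (5, 5, 5, 1) -> finishes; pool += (0, 0, 1, 3) = (5, 5, 6, 4)
  foxtrot needs (1, 2, 2, 3) <= (5, 5, 6, 4) -> finishes; pool += (1, 0, 3, 1) = (6, 5, 9, 5)
  golf needs (5, 2, 2, 2) <= (6, 5, 9, 5) -> finishes; pool += (2, 2, 1, 0) = (8, 7, 10, 5)


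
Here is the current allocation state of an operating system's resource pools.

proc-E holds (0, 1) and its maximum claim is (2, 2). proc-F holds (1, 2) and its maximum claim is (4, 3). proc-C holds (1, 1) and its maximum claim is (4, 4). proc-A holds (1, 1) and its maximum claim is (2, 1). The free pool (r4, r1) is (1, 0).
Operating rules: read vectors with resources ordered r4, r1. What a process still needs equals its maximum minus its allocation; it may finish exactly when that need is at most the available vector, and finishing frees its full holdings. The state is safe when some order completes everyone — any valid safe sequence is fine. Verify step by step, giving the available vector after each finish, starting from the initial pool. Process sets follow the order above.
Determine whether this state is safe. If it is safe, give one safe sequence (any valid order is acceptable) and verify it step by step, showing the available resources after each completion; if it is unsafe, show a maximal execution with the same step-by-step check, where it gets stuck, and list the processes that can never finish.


The state is UNSAFE.
Key observation: the pool after proc-A, proc-E is (2, 2); every surviving request exceeds it in r4, so progress ends there.
Going as far as possible: proc-A, proc-E; after that, nothing fits. Step-by-step check:
  pool = (1, 0)
  proc-A: need (1, 0) fits (1, 0); releases (1, 1), pool now (2, 1)
  proc-E: need (2, 1) fits (2, 1); releases (0, 1), pool now (2, 2)
  proc-F cannot run: need (3, 1) vs free (2, 2) (insufficient r4)
  proc-C cannot run: need (3, 3) vs free (2, 2) (insufficient r4 and r1)
Never able to finish: proc-F and proc-C.


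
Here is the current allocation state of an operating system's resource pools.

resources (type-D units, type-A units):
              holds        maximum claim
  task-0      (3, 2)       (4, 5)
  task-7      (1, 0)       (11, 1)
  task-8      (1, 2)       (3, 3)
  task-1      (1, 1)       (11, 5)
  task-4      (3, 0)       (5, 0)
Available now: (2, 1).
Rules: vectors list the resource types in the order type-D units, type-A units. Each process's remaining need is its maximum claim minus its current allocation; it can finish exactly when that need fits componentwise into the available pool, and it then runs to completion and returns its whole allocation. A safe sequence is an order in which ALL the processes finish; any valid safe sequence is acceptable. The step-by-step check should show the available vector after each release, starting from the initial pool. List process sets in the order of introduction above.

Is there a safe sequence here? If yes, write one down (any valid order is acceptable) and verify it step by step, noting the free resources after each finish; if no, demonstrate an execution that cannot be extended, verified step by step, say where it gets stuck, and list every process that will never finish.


UNSAFE — no complete ordering exists.
Key observation: once task-8, task-0, task-4 finish, the pool peaks at (9, 5) — and every remaining process still needs more type-D units than that.
The run task-8, task-0, task-4 cannot be extended any further. Check, step by step:
  pool = (2, 1)
  task-8: need (2, 1) fits (2, 1); releases (1, 2), pool now (3, 3)
  task-0: need (1, 3) fits (3, 3); releases (3, 2), pool now (6, 5)
  task-4: need (2, 0) fits (6, 5); releases (3, 0), pool now (9, 5)
  task-7 cannot run: need (10, 1) vs free (9, 5) (insufficient type-D units)
  task-1 cannot run: need (10, 4) vs free (9, 5) (insufficient type-D units)
Processes that can never finish: task-7 and task-1.


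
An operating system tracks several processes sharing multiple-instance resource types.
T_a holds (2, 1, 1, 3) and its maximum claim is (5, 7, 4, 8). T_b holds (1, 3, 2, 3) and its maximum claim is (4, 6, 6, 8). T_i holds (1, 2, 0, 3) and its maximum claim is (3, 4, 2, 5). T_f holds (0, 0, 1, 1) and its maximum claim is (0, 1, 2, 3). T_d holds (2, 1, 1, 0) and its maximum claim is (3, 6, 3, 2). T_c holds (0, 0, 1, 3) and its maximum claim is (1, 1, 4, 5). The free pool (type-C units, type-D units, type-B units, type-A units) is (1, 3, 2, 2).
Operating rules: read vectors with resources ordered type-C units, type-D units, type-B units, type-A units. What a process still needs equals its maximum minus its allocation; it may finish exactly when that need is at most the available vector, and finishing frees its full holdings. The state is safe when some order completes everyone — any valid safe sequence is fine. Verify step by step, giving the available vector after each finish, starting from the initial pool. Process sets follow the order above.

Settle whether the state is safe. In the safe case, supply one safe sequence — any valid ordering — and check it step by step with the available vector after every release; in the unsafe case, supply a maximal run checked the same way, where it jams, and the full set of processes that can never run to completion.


The state is UNSAFE.
Key observation: after T_f, T_c the pool peaks at (1, 3, 4, 6), and each blocked process is short somewhere: T_a on type-C units, type-D units; T_b on type-C units; T_i on type-C units; T_d on type-D units.
A maximal execution: T_f, T_c — then nothing else fits. Walking it through:
  pool = (1, 3, 2, 2)
  T_f: need (0, 1, 1, 2) fits (1, 3, 2, 2); releases (0, 0, 1, 1), pool now (1, 3, 3, 3)
  T_c: need (1, 1, 3, 2) fits (1, 3, 3, 3); releases (0, 0, 1, 3), pool now (1, 3, 4, 6)
  T_a cannot run: need (3, 6, 3, 5) vs free (1, 3, 4, 6) (insufficient type-C units and type-D units)
  T_b cannot run: need (3, 3, 4, 5) vs free (1, 3, 4, 6) (insufficient type-C units)
  T_i cannot run: need (2, 2, 2, 2) vs free (1, 3, 4, 6) (insufficient type-C units)
  T_d cannot run: need (1, 5, 2, 2) vs free (1, 3, 4, 6) (insufficient type-D units)
Permanently blocked: T_a, T_b, T_i and T_d.


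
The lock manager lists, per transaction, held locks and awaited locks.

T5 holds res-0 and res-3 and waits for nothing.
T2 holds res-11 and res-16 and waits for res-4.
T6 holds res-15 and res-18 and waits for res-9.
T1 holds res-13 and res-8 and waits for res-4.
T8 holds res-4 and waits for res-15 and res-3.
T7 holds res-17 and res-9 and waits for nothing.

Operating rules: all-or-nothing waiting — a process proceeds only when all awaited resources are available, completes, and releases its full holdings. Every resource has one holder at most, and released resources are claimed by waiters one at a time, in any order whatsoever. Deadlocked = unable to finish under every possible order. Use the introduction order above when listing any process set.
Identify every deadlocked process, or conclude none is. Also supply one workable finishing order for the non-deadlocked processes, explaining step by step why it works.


Nothing here is deadlocked.
Key observation: the wait relation is loop-free; peeling off processes with no waits unwinds the whole state.
One completion order for the rest: T7, T5, T6, T8, T2, T1.
Step-by-step check:
  T7 waits on nothing -> runs at once and releases res-17 and res-9
  T5 waits on nothing -> runs at once and releases res-0 and res-3
  run T6 (all its waits — res-9 — are resolved); releases res-15 and res-18
  run T8 (all its waits — res-15 and res-3 — are resolved); releases res-4
  run T2 (all its waits — res-4 — are resolved); releases res-11 and res-16
  run T1 (all its waits — res-4 — are resolved); releases res-13 and res-8
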